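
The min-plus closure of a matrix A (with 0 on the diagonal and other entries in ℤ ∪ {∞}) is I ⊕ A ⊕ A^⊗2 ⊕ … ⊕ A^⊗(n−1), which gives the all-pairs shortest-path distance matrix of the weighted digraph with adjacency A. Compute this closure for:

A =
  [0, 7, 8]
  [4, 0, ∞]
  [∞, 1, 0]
Closure =
  [0, 7, 8]
  [4, 0, 12]
  [5, 1, 0]

This is the Floyd-Warshall all-pairs shortest-path computation. For each intermediate vertex k = 0, 1, …, 2, update dist[i][j] ← min(dist[i][j], dist[i][k] + dist[k][j]). The final matrix gives, for each (i, j), the minimum total weight of any directed path from i to j (possibly empty when i = j).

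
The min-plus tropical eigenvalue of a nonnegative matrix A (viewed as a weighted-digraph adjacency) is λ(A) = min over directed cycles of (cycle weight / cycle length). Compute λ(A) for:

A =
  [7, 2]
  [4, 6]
λ(A) = 3

Enumerate directed cycles and compute their means (weight / length). Sample:
  cycle 0 → 0: weight = 7, length = 1, mean = 7/1 ≈ 7.000
  cycle 1 → 1: weight = 6, length = 1, mean = 6/1 ≈ 6.000
  cycle 0 → 1 → 0: weight = 6, length = 2, mean = 6/2 ≈ 3.000
  cycle 1 → 0 → 1: weight = 6, length = 2, mean = 6/2 ≈ 3.000
Minimum mean = 3.000, attained e.g. along the cycle 0 → 1 → 0 with weight 6 and length 2. So λ(A) = 6/2 = 3.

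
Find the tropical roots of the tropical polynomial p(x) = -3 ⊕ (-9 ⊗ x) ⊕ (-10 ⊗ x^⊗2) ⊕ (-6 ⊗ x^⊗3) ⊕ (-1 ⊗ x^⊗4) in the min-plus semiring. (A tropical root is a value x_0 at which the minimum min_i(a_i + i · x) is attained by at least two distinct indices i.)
Roots: {-5, -4, 1, 6}

Each tropical root is a break point of the lower envelope of the lines y = a_i + i · x (there are 5 lines, with slopes 0, 1, ..., 4). Only the lines that attain the minimum somewhere contribute to roots; other lines are dominated. Here the surviving (envelope) indices are i = 4, i = 3, i = 2, i = 1, i = 0.
Intersections between consecutive envelope lines give the roots: for adjacent envelope indices i < j the intersection is x = (a_i − a_j) / (j − i). Reading off the sorted break points: {-5, -4, 1, 6}.
Verification: at each break x_0, at least two indices attain the minimum of min_i(a_i + i · x_0).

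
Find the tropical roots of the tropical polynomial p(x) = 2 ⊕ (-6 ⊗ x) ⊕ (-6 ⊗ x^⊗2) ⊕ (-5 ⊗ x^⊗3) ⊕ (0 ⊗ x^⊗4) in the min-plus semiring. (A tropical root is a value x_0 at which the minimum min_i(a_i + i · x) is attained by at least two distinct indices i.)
Roots: {-5, -1, 0, 8}

Each tropical root is a break point of the lower envelope of the lines y = a_i + i · x (there are 5 lines, with slopes 0, 1, ..., 4). Only the lines that attain the minimum somewhere contribute to roots; other lines are dominated. Here the surviving (envelope) indices are i = 4, i = 3, i = 2, i = 1, i = 0.
Intersections between consecutive envelope lines give the roots: for adjacent envelope indices i < j the intersection is x = (a_i − a_j) / (j − i). Reading off the sorted break points: {-5, -1, 0, 8}.
Verification: at each break x_0, at least two indices attain the minimum of min_i(a_i + i · x_0).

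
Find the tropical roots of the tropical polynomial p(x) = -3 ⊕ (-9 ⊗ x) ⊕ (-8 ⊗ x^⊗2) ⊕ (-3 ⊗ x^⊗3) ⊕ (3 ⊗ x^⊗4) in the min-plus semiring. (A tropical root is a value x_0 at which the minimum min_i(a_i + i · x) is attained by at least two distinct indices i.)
Roots: {-6, -5, -1, 6}

Each tropical root is a break point of the lower envelope of the lines y = a_i + i · x (there are 5 lines, with slopes 0, 1, ..., 4). Only the lines that attain the minimum somewhere contribute to roots; other lines are dominated. Here the surviving (envelope) indices are i = 4, i = 3, i = 2, i = 1, i = 0.
Intersections between consecutive envelope lines give the roots: for adjacent envelope indices i < j the intersection is x = (a_i − a_j) / (j − i). Reading off the sorted break points: {-6, -5, -1, 6}.
Verification: at each break x_0, at least two indices attain the minimum of min_i(a_i + i · x_0).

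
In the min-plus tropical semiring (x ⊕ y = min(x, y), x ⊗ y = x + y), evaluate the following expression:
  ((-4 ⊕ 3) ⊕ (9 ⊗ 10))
((-4 ⊕ 3) ⊕ (9 ⊗ 10)) = -4

Expand innermost to outermost. Recall ⊕ takes the minimum of its arguments and ⊗ takes their sum. Working out the expression ((-4 ⊕ 3) ⊕ (9 ⊗ 10)) gives -4.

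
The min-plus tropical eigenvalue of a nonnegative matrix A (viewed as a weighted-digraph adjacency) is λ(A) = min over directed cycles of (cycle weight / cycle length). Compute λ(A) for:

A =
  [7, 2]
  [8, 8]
λ(A) = 5

Enumerate directed cycles and compute their means (weight / length). Sample:
  cycle 0 → 0: weight = 7, length = 1, mean = 7/1 ≈ 7.000
  cycle 1 → 1: weight = 8, length = 1, mean = 8/1 ≈ 8.000
  cycle 0 → 1 → 0: weight = 10, length = 2, mean = 10/2 ≈ 5.000
  cycle 1 → 0 → 1: weight = 10, length = 2, mean = 10/2 ≈ 5.000
Minimum mean = 5.000, attained e.g. along the cycle 0 → 1 → 0 with weight 10 and length 2. So λ(A) = 10/2 = 5.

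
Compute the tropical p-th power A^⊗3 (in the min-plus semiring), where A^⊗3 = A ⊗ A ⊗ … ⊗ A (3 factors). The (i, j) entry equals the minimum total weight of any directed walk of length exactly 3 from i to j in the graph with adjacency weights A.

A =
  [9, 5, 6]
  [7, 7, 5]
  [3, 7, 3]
A^⊗3 =
  [12, 14, 12]
  [11, 13, 11]
  [9, 11, 9]

Each entry (A^⊗3)_ij equals the minimum over all length-3 walks i = v_0 → v_1 → … → v_3 = j of Σ_t A[v_t][v_{t+1}]. For example, for (i, j) = (0, 2) we minimise over 9 possible intermediate vertex sequences; the minimum is 12, attained along the walk 0 → 2 → 2 → 2.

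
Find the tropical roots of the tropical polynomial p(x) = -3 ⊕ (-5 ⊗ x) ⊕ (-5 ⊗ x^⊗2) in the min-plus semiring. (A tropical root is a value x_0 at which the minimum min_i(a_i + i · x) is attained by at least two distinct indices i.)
Roots: {0, 2}

Each tropical root is a break point of the lower envelope of the lines y = a_i + i · x (there are 3 lines, with slopes 0, 1, ..., 2). Only the lines that attain the minimum somewhere contribute to roots; other lines are dominated. Here the surviving (envelope) indices are i = 2, i = 1, i = 0.
Intersections between consecutive envelope lines give the roots: for adjacent envelope indices i < j the intersection is x = (a_i − a_j) / (j − i). Reading off the sorted break points: {0, 2}.
Verification: at each break x_0, at least two indices attain the minimum of min_i(a_i + i · x_0).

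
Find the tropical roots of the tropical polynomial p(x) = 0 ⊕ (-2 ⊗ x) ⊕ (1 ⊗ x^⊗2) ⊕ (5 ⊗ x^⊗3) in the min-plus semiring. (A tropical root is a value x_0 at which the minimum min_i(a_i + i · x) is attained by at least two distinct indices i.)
Roots: {-4, -3, 2}

Each tropical root is a break point of the lower envelope of the lines y = a_i + i · x (there are 4 lines, with slopes 0, 1, ..., 3). Only the lines that attain the minimum somewhere contribute to roots; other lines are dominated. Here the surviving (envelope) indices are i = 3, i = 2, i = 1, i = 0.
Intersections between consecutive envelope lines give the roots: for adjacent envelope indices i < j the intersection is x = (a_i − a_j) / (j − i). Reading off the sorted break points: {-4, -3, 2}.
Verification: at each break x_0, at least two indices attain the minimum of min_i(a_i + i · x_0).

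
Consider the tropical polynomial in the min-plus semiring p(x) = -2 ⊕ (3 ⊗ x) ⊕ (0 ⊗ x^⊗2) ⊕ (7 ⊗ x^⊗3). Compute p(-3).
p(-3) = -6

A tropical monomial a ⊗ x^⊗i evaluates to a + i · x. Evaluating each term at x = -3:
  Term 0 contributes -2 + 0 · -3 = -2
  Term 1 contributes 3 + 1 · -3 = 0
  Term 2 contributes 0 + 2 · -3 = -6
  Term 3 contributes 7 + 3 · -3 = -2
p(-3) = ⊕ of these = min[-2, 0, -6, -2] = -6.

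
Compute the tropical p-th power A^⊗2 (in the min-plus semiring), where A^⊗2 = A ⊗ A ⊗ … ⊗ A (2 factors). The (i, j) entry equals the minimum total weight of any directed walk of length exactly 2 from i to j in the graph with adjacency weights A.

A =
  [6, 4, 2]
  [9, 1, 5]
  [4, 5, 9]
A^⊗2 =
  [6, 5, 8]
  [9, 2, 6]
  [10, 6, 6]

Each entry (A^⊗2)_ij equals the minimum over all length-2 walks i = v_0 → v_1 → … → v_2 = j of Σ_t A[v_t][v_{t+1}]. For example, for (i, j) = (0, 2) we minimise over 3 possible intermediate vertex sequences; the minimum is 8, attained along the walk 0 → 0 → 2.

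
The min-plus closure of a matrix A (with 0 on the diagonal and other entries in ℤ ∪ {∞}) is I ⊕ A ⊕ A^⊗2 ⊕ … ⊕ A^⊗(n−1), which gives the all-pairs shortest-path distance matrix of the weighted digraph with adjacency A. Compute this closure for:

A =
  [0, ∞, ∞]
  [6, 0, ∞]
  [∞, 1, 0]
Closure =
  [0, ∞, ∞]
  [6, 0, ∞]
  [7, 1, 0]

This is the Floyd-Warshall all-pairs shortest-path computation. For each intermediate vertex k = 0, 1, …, 2, update dist[i][j] ← min(dist[i][j], dist[i][k] + dist[k][j]). The final matrix gives, for each (i, j), the minimum total weight of any directed path from i to j (possibly empty when i = j).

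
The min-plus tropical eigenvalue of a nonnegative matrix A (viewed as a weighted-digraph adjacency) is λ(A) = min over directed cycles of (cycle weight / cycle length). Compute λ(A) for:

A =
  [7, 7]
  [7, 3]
λ(A) = 3

Enumerate directed cycles and compute their means (weight / length). Sample:
  cycle 0 → 0: weight = 7, length = 1, mean = 7/1 ≈ 7.000
  cycle 1 → 1: weight = 3, length = 1, mean = 3/1 ≈ 3.000
  cycle 0 → 1 → 0: weight = 14, length = 2, mean = 14/2 ≈ 7.000
  cycle 1 → 0 → 1: weight = 14, length = 2, mean = 14/2 ≈ 7.000
Minimum mean = 3.000, attained e.g. along the cycle 1 → 1 with weight 3 and length 1. So λ(A) = 3/1 = 3.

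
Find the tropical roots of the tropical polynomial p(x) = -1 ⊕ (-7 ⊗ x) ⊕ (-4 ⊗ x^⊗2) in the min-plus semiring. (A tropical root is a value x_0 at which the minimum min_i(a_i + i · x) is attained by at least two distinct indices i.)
Roots: {-3, 6}

Each tropical root is a break point of the lower envelope of the lines y = a_i + i · x (there are 3 lines, with slopes 0, 1, ..., 2). Only the lines that attain the minimum somewhere contribute to roots; other lines are dominated. Here the surviving (envelope) indices are i = 2, i = 1, i = 0.
Intersections between consecutive envelope lines give the roots: for adjacent envelope indices i < j the intersection is x = (a_i − a_j) / (j − i). Reading off the sorted break points: {-3, 6}.
Verification: at each break x_0, at least two indices attain the minimum of min_i(a_i + i · x_0).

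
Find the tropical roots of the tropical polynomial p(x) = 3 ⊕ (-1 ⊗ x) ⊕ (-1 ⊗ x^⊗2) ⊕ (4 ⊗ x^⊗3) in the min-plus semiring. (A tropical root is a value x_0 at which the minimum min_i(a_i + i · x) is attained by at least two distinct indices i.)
Roots: {-5, 0, 4}

Each tropical root is a break point of the lower envelope of the lines y = a_i + i · x (there are 4 lines, with slopes 0, 1, ..., 3). Only the lines that attain the minimum somewhere contribute to roots; other lines are dominated. Here the surviving (envelope) indices are i = 3, i = 2, i = 1, i = 0.
Intersections between consecutive envelope lines give the roots: for adjacent envelope indices i < j the intersection is x = (a_i − a_j) / (j − i). Reading off the sorted break points: {-5, 0, 4}.
Verification: at each break x_0, at least two indices attain the minimum of min_i(a_i + i · x_0).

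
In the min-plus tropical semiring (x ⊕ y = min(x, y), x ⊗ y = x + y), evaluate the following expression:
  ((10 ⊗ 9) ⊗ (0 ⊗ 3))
((10 ⊗ 9) ⊗ (0 ⊗ 3)) = 22

Expand innermost to outermost. Recall ⊕ takes the minimum of its arguments and ⊗ takes their sum. Working out the expression ((10 ⊗ 9) ⊗ (0 ⊗ 3)) gives 22.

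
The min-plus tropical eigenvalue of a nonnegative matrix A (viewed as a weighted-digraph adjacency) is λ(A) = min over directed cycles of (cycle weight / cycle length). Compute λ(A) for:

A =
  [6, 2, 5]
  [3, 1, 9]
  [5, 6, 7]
λ(A) = 1

Enumerate directed cycles and compute their means (weight / length). Sample:
  cycle 0 → 0: weight = 6, length = 1, mean = 6/1 ≈ 6.000
  cycle 1 → 1: weight = 1, length = 1, mean = 1/1 ≈ 1.000
  cycle 2 → 2: weight = 7, length = 1, mean = 7/1 ≈ 7.000
  cycle 0 → 1 → 0: weight = 5, length = 2, mean = 5/2 ≈ 2.500
  cycle 0 → 2 → 0: weight = 10, length = 2, mean = 10/2 ≈ 5.000
  cycle 1 → 0 → 1: weight = 5, length = 2, mean = 5/2 ≈ 2.500
Minimum mean = 1.000, attained e.g. along the cycle 1 → 1 with weight 1 and length 1. So λ(A) = 1/1 = 1.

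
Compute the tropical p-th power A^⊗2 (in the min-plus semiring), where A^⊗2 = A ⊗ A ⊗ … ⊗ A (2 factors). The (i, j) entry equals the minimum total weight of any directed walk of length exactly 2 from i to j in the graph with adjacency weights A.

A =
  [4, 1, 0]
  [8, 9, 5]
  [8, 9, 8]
A^⊗2 =
  [8, 5, 4]
  [12, 9, 8]
  [12, 9, 8]

Each entry (A^⊗2)_ij equals the minimum over all length-2 walks i = v_0 → v_1 → … → v_2 = j of Σ_t A[v_t][v_{t+1}]. For example, for (i, j) = (0, 2) we minimise over 3 possible intermediate vertex sequences; the minimum is 4, attained along the walk 0 → 0 → 2.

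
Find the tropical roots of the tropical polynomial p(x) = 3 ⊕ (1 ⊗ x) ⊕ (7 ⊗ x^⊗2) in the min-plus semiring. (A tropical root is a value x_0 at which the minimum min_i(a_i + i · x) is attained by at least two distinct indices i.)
Roots: {-6, 2}

Each tropical root is a break point of the lower envelope of the lines y = a_i + i · x (there are 3 lines, with slopes 0, 1, ..., 2). Only the lines that attain the minimum somewhere contribute to roots; other lines are dominated. Here the surviving (envelope) indices are i = 2, i = 1, i = 0.
Intersections between consecutive envelope lines give the roots: for adjacent envelope indices i < j the intersection is x = (a_i − a_j) / (j − i). Reading off the sorted break points: {-6, 2}.
Verification: at each break x_0, at least two indices attain the minimum of min_i(a_i + i · x_0).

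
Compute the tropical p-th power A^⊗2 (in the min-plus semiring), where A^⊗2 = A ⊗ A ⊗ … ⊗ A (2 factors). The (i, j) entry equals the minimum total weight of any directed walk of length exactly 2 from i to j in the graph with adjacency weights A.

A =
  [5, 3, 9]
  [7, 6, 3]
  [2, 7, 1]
A^⊗2 =
  [10, 8, 6]
  [5, 10, 4]
  [3, 5, 2]

Each entry (A^⊗2)_ij equals the minimum over all length-2 walks i = v_0 → v_1 → … → v_2 = j of Σ_t A[v_t][v_{t+1}]. For example, for (i, j) = (0, 2) we minimise over 3 possible intermediate vertex sequences; the minimum is 6, attained along the walk 0 → 1 → 2.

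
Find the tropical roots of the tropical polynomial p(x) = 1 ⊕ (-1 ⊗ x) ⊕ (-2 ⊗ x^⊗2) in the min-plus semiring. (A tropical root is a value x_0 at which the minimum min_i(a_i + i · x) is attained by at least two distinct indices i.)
Roots: {1, 2}

Each tropical root is a break point of the lower envelope of the lines y = a_i + i · x (there are 3 lines, with slopes 0, 1, ..., 2). Only the lines that attain the minimum somewhere contribute to roots; other lines are dominated. Here the surviving (envelope) indices are i = 2, i = 1, i = 0.
Intersections between consecutive envelope lines give the roots: for adjacent envelope indices i < j the intersection is x = (a_i − a_j) / (j − i). Reading off the sorted break points: {1, 2}.
Verification: at each break x_0, at least two indices attain the minimum of min_i(a_i + i · x_0).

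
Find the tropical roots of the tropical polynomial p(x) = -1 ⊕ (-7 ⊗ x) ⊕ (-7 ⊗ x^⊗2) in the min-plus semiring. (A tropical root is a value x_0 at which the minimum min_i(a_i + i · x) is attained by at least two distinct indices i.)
Roots: {0, 6}

Each tropical root is a break point of the lower envelope of the lines y = a_i + i · x (there are 3 lines, with slopes 0, 1, ..., 2). Only the lines that attain the minimum somewhere contribute to roots; other lines are dominated. Here the surviving (envelope) indices are i = 2, i = 1, i = 0.
Intersections between consecutive envelope lines give the roots: for adjacent envelope indices i < j the intersection is x = (a_i − a_j) / (j − i). Reading off the sorted break points: {0, 6}.
Verification: at each break x_0, at least two indices attain the minimum of min_i(a_i + i · x_0).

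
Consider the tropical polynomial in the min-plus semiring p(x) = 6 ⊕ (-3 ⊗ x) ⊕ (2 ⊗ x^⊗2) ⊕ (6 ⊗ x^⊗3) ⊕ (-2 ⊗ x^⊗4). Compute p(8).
p(8) = 5

A tropical monomial a ⊗ x^⊗i evaluates to a + i · x. Evaluating each term at x = 8:
  Term 0 contributes 6 + 0 · 8 = 6
  Term 1 contributes -3 + 1 · 8 = 5
  Term 2 contributes 2 + 2 · 8 = 18
  Term 3 contributes 6 + 3 · 8 = 30
  Term 4 contributes -2 + 4 · 8 = 30
p(8) = ⊕ of these = min[6, 5, 18, 30, 30] = 5.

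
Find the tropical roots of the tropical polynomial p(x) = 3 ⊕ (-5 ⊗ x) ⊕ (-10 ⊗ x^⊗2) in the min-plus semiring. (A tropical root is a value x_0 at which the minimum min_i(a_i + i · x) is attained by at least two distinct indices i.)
Roots: {5, 8}

Each tropical root is a break point of the lower envelope of the lines y = a_i + i · x (there are 3 lines, with slopes 0, 1, ..., 2). Only the lines that attain the minimum somewhere contribute to roots; other lines are dominated. Here the surviving (envelope) indices are i = 2, i = 1, i = 0.
Intersections between consecutive envelope lines give the roots: for adjacent envelope indices i < j the intersection is x = (a_i − a_j) / (j − i). Reading off the sorted break points: {5, 8}.
Verification: at each break x_0, at least two indices attain the minimum of min_i(a_i + i · x_0).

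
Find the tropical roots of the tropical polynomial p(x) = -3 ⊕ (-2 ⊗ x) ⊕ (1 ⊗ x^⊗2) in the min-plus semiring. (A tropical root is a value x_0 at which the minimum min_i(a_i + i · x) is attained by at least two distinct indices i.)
Roots: {-3, -1}

Each tropical root is a break point of the lower envelope of the lines y = a_i + i · x (there are 3 lines, with slopes 0, 1, ..., 2). Only the lines that attain the minimum somewhere contribute to roots; other lines are dominated. Here the surviving (envelope) indices are i = 2, i = 1, i = 0.
Intersections between consecutive envelope lines give the roots: for adjacent envelope indices i < j the intersection is x = (a_i − a_j) / (j − i). Reading off the sorted break points: {-3, -1}.
Verification: at each break x_0, at least two indices attain the minimum of min_i(a_i + i · x_0).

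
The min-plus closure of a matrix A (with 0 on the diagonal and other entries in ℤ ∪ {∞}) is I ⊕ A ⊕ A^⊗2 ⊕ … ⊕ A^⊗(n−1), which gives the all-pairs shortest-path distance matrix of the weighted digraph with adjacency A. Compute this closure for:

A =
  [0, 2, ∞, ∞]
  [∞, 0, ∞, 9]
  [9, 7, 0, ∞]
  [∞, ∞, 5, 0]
Closure =
  [0, 2, 16, 11]
  [23, 0, 14, 9]
  [9, 7, 0, 16]
  [14, 12, 5, 0]

This is the Floyd-Warshall all-pairs shortest-path computation. For each intermediate vertex k = 0, 1, …, 3, update dist[i][j] ← min(dist[i][j], dist[i][k] + dist[k][j]). The final matrix gives, for each (i, j), the minimum total weight of any directed path from i to j (possibly empty when i = j).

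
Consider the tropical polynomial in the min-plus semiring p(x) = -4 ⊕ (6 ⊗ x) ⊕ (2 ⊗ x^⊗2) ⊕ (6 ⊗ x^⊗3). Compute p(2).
p(2) = -4

A tropical monomial a ⊗ x^⊗i evaluates to a + i · x. Evaluating each term at x = 2:
  Term 0 contributes -4 + 0 · 2 = -4
  Term 1 contributes 6 + 1 · 2 = 8
  Term 2 contributes 2 + 2 · 2 = 6
  Term 3 contributes 6 + 3 · 2 = 12
p(2) = ⊕ of these = min[-4, 8, 6, 12] = -4.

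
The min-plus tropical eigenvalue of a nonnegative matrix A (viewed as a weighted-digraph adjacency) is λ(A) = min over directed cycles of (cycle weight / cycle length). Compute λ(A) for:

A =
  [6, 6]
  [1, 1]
λ(A) = 1

Enumerate directed cycles and compute their means (weight / length). Sample:
  cycle 0 → 0: weight = 6, length = 1, mean = 6/1 ≈ 6.000
  cycle 1 → 1: weight = 1, length = 1, mean = 1/1 ≈ 1.000
  cycle 0 → 1 → 0: weight = 7, length = 2, mean = 7/2 ≈ 3.500
  cycle 1 → 0 → 1: weight = 7, length = 2, mean = 7/2 ≈ 3.500
Minimum mean = 1.000, attained e.g. along the cycle 1 → 1 with weight 1 and length 1. So λ(A) = 1/1 = 1.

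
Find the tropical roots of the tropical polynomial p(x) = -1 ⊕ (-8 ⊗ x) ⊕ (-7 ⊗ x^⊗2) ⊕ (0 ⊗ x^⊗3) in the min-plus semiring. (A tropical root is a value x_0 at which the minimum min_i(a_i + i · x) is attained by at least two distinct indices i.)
Roots: {-7, -1, 7}

Each tropical root is a break point of the lower envelope of the lines y = a_i + i · x (there are 4 lines, with slopes 0, 1, ..., 3). Only the lines that attain the minimum somewhere contribute to roots; other lines are dominated. Here the surviving (envelope) indices are i = 3, i = 2, i = 1, i = 0.
Intersections between consecutive envelope lines give the roots: for adjacent envelope indices i < j the intersection is x = (a_i − a_j) / (j − i). Reading off the sorted break points: {-7, -1, 7}.
Verification: at each break x_0, at least two indices attain the minimum of min_i(a_i + i · x_0).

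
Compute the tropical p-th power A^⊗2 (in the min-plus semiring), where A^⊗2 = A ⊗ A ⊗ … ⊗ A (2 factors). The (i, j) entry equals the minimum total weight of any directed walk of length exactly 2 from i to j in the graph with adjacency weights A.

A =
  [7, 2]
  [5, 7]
A^⊗2 =
  [7, 9]
  [12, 7]

Each entry (A^⊗2)_ij equals the minimum over all length-2 walks i = v_0 → v_1 → … → v_2 = j of Σ_t A[v_t][v_{t+1}]. For example, for (i, j) = (0, 1) we minimise over 2 possible intermediate vertex sequences; the minimum is 9, attained along the walk 0 → 0 → 1.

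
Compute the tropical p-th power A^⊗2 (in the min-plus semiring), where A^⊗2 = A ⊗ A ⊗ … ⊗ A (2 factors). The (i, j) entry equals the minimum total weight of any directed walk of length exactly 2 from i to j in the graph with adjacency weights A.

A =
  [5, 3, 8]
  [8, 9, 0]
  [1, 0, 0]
A^⊗2 =
  [9, 8, 3]
  [1, 0, 0]
  [1, 0, 0]

Each entry (A^⊗2)_ij equals the minimum over all length-2 walks i = v_0 → v_1 → … → v_2 = j of Σ_t A[v_t][v_{t+1}]. For example, for (i, j) = (0, 2) we minimise over 3 possible intermediate vertex sequences; the minimum is 3, attained along the walk 0 → 1 → 2.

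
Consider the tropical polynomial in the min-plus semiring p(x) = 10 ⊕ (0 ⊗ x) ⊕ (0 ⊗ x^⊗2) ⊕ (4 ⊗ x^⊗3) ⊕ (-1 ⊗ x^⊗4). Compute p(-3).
p(-3) = -13

A tropical monomial a ⊗ x^⊗i evaluates to a + i · x. Evaluating each term at x = -3:
  Term 0 contributes 10 + 0 · -3 = 10
  Term 1 contributes 0 + 1 · -3 = -3
  Term 2 contributes 0 + 2 · -3 = -6
  Term 3 contributes 4 + 3 · -3 = -5
  Term 4 contributes -1 + 4 · -3 = -13
p(-3) = ⊕ of these = min[10, -3, -6, -5, -13] = -13.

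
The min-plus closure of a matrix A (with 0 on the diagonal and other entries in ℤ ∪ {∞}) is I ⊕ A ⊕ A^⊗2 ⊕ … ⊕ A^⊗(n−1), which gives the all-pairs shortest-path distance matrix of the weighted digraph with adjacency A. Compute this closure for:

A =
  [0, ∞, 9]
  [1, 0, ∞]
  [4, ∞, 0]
Closure =
  [0, ∞, 9]
  [1, 0, 10]
  [4, ∞, 0]

This is the Floyd-Warshall all-pairs shortest-path computation. For each intermediate vertex k = 0, 1, …, 2, update dist[i][j] ← min(dist[i][j], dist[i][k] + dist[k][j]). The final matrix gives, for each (i, j), the minimum total weight of any directed path from i to j (possibly empty when i = j).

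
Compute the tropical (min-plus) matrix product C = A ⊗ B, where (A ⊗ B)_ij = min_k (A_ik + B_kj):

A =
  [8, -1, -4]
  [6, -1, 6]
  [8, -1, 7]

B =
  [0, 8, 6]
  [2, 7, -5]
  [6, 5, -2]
A ⊗ B =
  [1, 1, -6]
  [1, 6, -6]
  [1, 6, -6]

Apply the min-plus product entry-by-entry:
  C[0][0] = min over k of (A[0][0] + B[0][0] = 8 + 0 = 8, A[0][1] + B[1][0] = -1 + 2 = 1, A[0][2] + B[2][0] = -4 + 6 = 2) = 1 (attained at k = 1)
  C[0][1] = min over k of (A[0][0] + B[0][1] = 8 + 8 = 16, A[0][1] + B[1][1] = -1 + 7 = 6, A[0][2] + B[2][1] = -4 + 5 = 1) = 1 (attained at k = 2)
  C[0][2] = min over k of (A[0][0] + B[0][2] = 8 + 6 = 14, A[0][1] + B[1][2] = -1 + -5 = -6, A[0][2] + B[2][2] = -4 + -2 = -6) = -6 (attained at k = 1)
  C[1][0] = min over k of (A[1][0] + B[0][0] = 6 + 0 = 6, A[1][1] + B[1][0] = -1 + 2 = 1, A[1][2] + B[2][0] = 6 + 6 = 12) = 1 (attained at k = 1)
  C[1][1] = min over k of (A[1][0] + B[0][1] = 6 + 8 = 14, A[1][1] + B[1][1] = -1 + 7 = 6, A[1][2] + B[2][1] = 6 + 5 = 11) = 6 (attained at k = 1)
  C[1][2] = min over k of (A[1][0] + B[0][2] = 6 + 6 = 12, A[1][1] + B[1][2] = -1 + -5 = -6, A[1][2] + B[2][2] = 6 + -2 = 4) = -6 (attained at k = 1)
  C[2][0] = min over k of (A[2][0] + B[0][0] = 8 + 0 = 8, A[2][1] + B[1][0] = -1 + 2 = 1, A[2][2] + B[2][0] = 7 + 6 = 13) = 1 (attained at k = 1)
  C[2][1] = min over k of (A[2][0] + B[0][1] = 8 + 8 = 16, A[2][1] + B[1][1] = -1 + 7 = 6, A[2][2] + B[2][1] = 7 + 5 = 12) = 6 (attained at k = 1)
  C[2][2] = min over k of (A[2][0] + B[0][2] = 8 + 6 = 14, A[2][1] + B[1][2] = -1 + -5 = -6, A[2][2] + B[2][2] = 7 + -2 = 5) = -6 (attained at k = 1)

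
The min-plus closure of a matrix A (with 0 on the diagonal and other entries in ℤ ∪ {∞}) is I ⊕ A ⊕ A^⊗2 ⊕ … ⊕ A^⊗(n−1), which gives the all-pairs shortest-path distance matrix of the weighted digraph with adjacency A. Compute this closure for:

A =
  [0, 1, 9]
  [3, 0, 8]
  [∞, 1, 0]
Closure =
  [0, 1, 9]
  [3, 0, 8]
  [4, 1, 0]

This is the Floyd-Warshall all-pairs shortest-path computation. For each intermediate vertex k = 0, 1, …, 2, update dist[i][j] ← min(dist[i][j], dist[i][k] + dist[k][j]). The final matrix gives, for each (i, j), the minimum total weight of any directed path from i to j (possibly empty when i = j).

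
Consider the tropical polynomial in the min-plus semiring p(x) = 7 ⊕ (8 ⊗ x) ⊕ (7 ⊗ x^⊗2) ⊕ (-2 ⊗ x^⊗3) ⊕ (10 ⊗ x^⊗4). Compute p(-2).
p(-2) = -8

A tropical monomial a ⊗ x^⊗i evaluates to a + i · x. Evaluating each term at x = -2:
  Term 0 contributes 7 + 0 · -2 = 7
  Term 1 contributes 8 + 1 · -2 = 6
  Term 2 contributes 7 + 2 · -2 = 3
  Term 3 contributes -2 + 3 · -2 = -8
  Term 4 contributes 10 + 4 · -2 = 2
p(-2) = ⊕ of these = min[7, 6, 3, -8, 2] = -8.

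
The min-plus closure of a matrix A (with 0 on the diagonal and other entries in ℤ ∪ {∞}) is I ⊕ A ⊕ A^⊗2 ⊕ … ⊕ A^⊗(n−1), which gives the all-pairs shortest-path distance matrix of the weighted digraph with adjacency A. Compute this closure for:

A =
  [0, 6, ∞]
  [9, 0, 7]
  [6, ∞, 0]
Closure =
  [0, 6, 13]
  [9, 0, 7]
  [6, 12, 0]

This is the Floyd-Warshall all-pairs shortest-path computation. For each intermediate vertex k = 0, 1, …, 2, update dist[i][j] ← min(dist[i][j], dist[i][k] + dist[k][j]). The final matrix gives, for each (i, j), the minimum total weight of any directed path from i to j (possibly empty when i = j).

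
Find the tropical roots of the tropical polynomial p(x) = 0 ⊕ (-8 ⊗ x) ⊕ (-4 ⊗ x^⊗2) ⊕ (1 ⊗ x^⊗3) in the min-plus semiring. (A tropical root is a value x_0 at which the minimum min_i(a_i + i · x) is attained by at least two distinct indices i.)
Roots: {-5, -4, 8}

Each tropical root is a break point of the lower envelope of the lines y = a_i + i · x (there are 4 lines, with slopes 0, 1, ..., 3). Only the lines that attain the minimum somewhere contribute to roots; other lines are dominated. Here the surviving (envelope) indices are i = 3, i = 2, i = 1, i = 0.
Intersections between consecutive envelope lines give the roots: for adjacent envelope indices i < j the intersection is x = (a_i − a_j) / (j − i). Reading off the sorted break points: {-5, -4, 8}.
Verification: at each break x_0, at least two indices attain the minimum of min_i(a_i + i · x_0).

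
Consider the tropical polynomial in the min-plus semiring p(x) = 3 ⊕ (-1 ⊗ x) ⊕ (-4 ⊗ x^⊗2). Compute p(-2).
p(-2) = -8

A tropical monomial a ⊗ x^⊗i evaluates to a + i · x. Evaluating each term at x = -2:
  Term 0 contributes 3 + 0 · -2 = 3
  Term 1 contributes -1 + 1 · -2 = -3
  Term 2 contributes -4 + 2 · -2 = -8
p(-2) = ⊕ of these = min[3, -3, -8] = -8.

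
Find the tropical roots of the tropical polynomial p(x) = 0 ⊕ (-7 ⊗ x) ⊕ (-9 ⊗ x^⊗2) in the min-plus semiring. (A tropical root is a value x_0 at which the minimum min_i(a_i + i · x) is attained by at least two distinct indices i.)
Roots: {2, 7}

Each tropical root is a break point of the lower envelope of the lines y = a_i + i · x (there are 3 lines, with slopes 0, 1, ..., 2). Only the lines that attain the minimum somewhere contribute to roots; other lines are dominated. Here the surviving (envelope) indices are i = 2, i = 1, i = 0.
Intersections between consecutive envelope lines give the roots: for adjacent envelope indices i < j the intersection is x = (a_i − a_j) / (j − i). Reading off the sorted break points: {2, 7}.
Verification: at each break x_0, at least two indices attain the minimum of min_i(a_i + i · x_0).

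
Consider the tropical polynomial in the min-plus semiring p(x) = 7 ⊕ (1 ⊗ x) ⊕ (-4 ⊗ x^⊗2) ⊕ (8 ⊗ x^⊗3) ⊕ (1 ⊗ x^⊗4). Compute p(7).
p(7) = 7

A tropical monomial a ⊗ x^⊗i evaluates to a + i · x. Evaluating each term at x = 7:
  Term 0 contributes 7 + 0 · 7 = 7
  Term 1 contributes 1 + 1 · 7 = 8
  Term 2 contributes -4 + 2 · 7 = 10
  Term 3 contributes 8 + 3 · 7 = 29
  Term 4 contributes 1 + 4 · 7 = 29
p(7) = ⊕ of these = min[7, 8, 10, 29, 29] = 7.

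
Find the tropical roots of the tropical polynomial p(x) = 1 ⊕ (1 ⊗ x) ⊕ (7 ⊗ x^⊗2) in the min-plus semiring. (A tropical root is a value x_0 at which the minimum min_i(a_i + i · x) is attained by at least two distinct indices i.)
Roots: {-6, 0}

Each tropical root is a break point of the lower envelope of the lines y = a_i + i · x (there are 3 lines, with slopes 0, 1, ..., 2). Only the lines that attain the minimum somewhere contribute to roots; other lines are dominated. Here the surviving (envelope) indices are i = 2, i = 1, i = 0.
Intersections between consecutive envelope lines give the roots: for adjacent envelope indices i < j the intersection is x = (a_i − a_j) / (j − i). Reading off the sorted break points: {-6, 0}.
Verification: at each break x_0, at least two indices attain the minimum of min_i(a_i + i · x_0).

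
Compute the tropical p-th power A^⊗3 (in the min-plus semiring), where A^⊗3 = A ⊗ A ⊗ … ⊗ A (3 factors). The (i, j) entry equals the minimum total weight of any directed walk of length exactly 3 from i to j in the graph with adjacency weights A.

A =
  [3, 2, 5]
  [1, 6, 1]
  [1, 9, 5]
A^⊗3 =
  [4, 5, 6]
  [4, 4, 4]
  [4, 6, 4]

Each entry (A^⊗3)_ij equals the minimum over all length-3 walks i = v_0 → v_1 → … → v_3 = j of Σ_t A[v_t][v_{t+1}]. For example, for (i, j) = (0, 2) we minimise over 9 possible intermediate vertex sequences; the minimum is 6, attained along the walk 0 → 0 → 1 → 2.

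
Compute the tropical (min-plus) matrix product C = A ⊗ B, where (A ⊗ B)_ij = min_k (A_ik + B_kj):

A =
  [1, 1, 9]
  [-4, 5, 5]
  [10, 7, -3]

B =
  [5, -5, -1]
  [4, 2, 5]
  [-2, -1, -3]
A ⊗ B =
  [5, -4, 0]
  [1, -9, -5]
  [-5, -4, -6]

Apply the min-plus product entry-by-entry:
  C[0][0] = min over k of (A[0][0] + B[0][0] = 1 + 5 = 6, A[0][1] + B[1][0] = 1 + 4 = 5, A[0][2] + B[2][0] = 9 + -2 = 7) = 5 (attained at k = 1)
  C[0][1] = min over k of (A[0][0] + B[0][1] = 1 + -5 = -4, A[0][1] + B[1][1] = 1 + 2 = 3, A[0][2] + B[2][1] = 9 + -1 = 8) = -4 (attained at k = 0)
  C[0][2] = min over k of (A[0][0] + B[0][2] = 1 + -1 = 0, A[0][1] + B[1][2] = 1 + 5 = 6, A[0][2] + B[2][2] = 9 + -3 = 6) = 0 (attained at k = 0)
  C[1][0] = min over k of (A[1][0] + B[0][0] = -4 + 5 = 1, A[1][1] + B[1][0] = 5 + 4 = 9, A[1][2] + B[2][0] = 5 + -2 = 3) = 1 (attained at k = 0)
  C[1][1] = min over k of (A[1][0] + B[0][1] = -4 + -5 = -9, A[1][1] + B[1][1] = 5 + 2 = 7, A[1][2] + B[2][1] = 5 + -1 = 4) = -9 (attained at k = 0)
  C[1][2] = min over k of (A[1][0] + B[0][2] = -4 + -1 = -5, A[1][1] + B[1][2] = 5 + 5 = 10, A[1][2] + B[2][2] = 5 + -3 = 2) = -5 (attained at k = 0)
  C[2][0] = min over k of (A[2][0] + B[0][0] = 10 + 5 = 15, A[2][1] + B[1][0] = 7 + 4 = 11, A[2][2] + B[2][0] = -3 + -2 = -5) = -5 (attained at k = 2)
  C[2][1] = min over k of (A[2][0] + B[0][1] = 10 + -5 = 5, A[2][1] + B[1][1] = 7 + 2 = 9, A[2][2] + B[2][1] = -3 + -1 = -4) = -4 (attained at k = 2)
  C[2][2] = min over k of (A[2][0] + B[0][2] = 10 + -1 = 9, A[2][1] + B[1][2] = 7 + 5 = 12, A[2][2] + B[2][2] = -3 + -3 = -6) = -6 (attained at k = 2)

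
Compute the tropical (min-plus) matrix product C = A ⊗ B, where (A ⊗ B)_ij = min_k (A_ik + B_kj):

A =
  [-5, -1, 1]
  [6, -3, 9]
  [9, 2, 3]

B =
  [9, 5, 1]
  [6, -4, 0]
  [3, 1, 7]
A ⊗ B =
  [4, -5, -4]
  [3, -7, -3]
  [6, -2, 2]

Apply the min-plus product entry-by-entry:
  C[0][0] = min over k of (A[0][0] + B[0][0] = -5 + 9 = 4, A[0][1] + B[1][0] = -1 + 6 = 5, A[0][2] + B[2][0] = 1 + 3 = 4) = 4 (attained at k = 0)
  C[0][1] = min over k of (A[0][0] + B[0][1] = -5 + 5 = 0, A[0][1] + B[1][1] = -1 + -4 = -5, A[0][2] + B[2][1] = 1 + 1 = 2) = -5 (attained at k = 1)
  C[0][2] = min over k of (A[0][0] + B[0][2] = -5 + 1 = -4, A[0][1] + B[1][2] = -1 + 0 = -1, A[0][2] + B[2][2] = 1 + 7 = 8) = -4 (attained at k = 0)
  C[1][0] = min over k of (A[1][0] + B[0][0] = 6 + 9 = 15, A[1][1] + B[1][0] = -3 + 6 = 3, A[1][2] + B[2][0] = 9 + 3 = 12) = 3 (attained at k = 1)
  C[1][1] = min over k of (A[1][0] + B[0][1] = 6 + 5 = 11, A[1][1] + B[1][1] = -3 + -4 = -7, A[1][2] + B[2][1] = 9 + 1 = 10) = -7 (attained at k = 1)
  C[1][2] = min over k of (A[1][0] + B[0][2] = 6 + 1 = 7, A[1][1] + B[1][2] = -3 + 0 = -3, A[1][2] + B[2][2] = 9 + 7 = 16) = -3 (attained at k = 1)
  C[2][0] = min over k of (A[2][0] + B[0][0] = 9 + 9 = 18, A[2][1] + B[1][0] = 2 + 6 = 8, A[2][2] + B[2][0] = 3 + 3 = 6) = 6 (attained at k = 2)
  C[2][1] = min over k of (A[2][0] + B[0][1] = 9 + 5 = 14, A[2][1] + B[1][1] = 2 + -4 = -2, A[2][2] + B[2][1] = 3 + 1 = 4) = -2 (attained at k = 1)
  C[2][2] = min over k of (A[2][0] + B[0][2] = 9 + 1 = 10, A[2][1] + B[1][2] = 2 + 0 = 2, A[2][2] + B[2][2] = 3 + 7 = 10) = 2 (attained at k = 1)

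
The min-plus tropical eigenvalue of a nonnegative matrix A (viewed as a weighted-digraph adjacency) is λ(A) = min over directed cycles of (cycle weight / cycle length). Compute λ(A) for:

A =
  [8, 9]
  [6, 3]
λ(A) = 3

Enumerate directed cycles and compute their means (weight / length). Sample:
  cycle 0 → 0: weight = 8, length = 1, mean = 8/1 ≈ 8.000
  cycle 1 → 1: weight = 3, length = 1, mean = 3/1 ≈ 3.000
  cycle 0 → 1 → 0: weight = 15, length = 2, mean = 15/2 ≈ 7.500
  cycle 1 → 0 → 1: weight = 15, length = 2, mean = 15/2 ≈ 7.500
Minimum mean = 3.000, attained e.g. along the cycle 1 → 1 with weight 3 and length 1. So λ(A) = 3/1 = 3.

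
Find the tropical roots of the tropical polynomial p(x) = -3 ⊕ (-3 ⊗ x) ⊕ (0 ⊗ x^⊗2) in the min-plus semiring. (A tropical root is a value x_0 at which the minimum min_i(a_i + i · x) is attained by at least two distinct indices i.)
Roots: {-3, 0}

Each tropical root is a break point of the lower envelope of the lines y = a_i + i · x (there are 3 lines, with slopes 0, 1, ..., 2). Only the lines that attain the minimum somewhere contribute to roots; other lines are dominated. Here the surviving (envelope) indices are i = 2, i = 1, i = 0.
Intersections between consecutive envelope lines give the roots: for adjacent envelope indices i < j the intersection is x = (a_i − a_j) / (j − i). Reading off the sorted break points: {-3, 0}.
Verification: at each break x_0, at least two indices attain the minimum of min_i(a_i + i · x_0).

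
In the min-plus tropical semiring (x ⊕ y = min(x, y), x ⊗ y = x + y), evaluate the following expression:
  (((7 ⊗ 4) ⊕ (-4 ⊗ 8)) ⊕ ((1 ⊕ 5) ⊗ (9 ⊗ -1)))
(((7 ⊗ 4) ⊕ (-4 ⊗ 8)) ⊕ ((1 ⊕ 5) ⊗ (9 ⊗ -1))) = 4

Expand innermost to outermost. Recall ⊕ takes the minimum of its arguments and ⊗ takes their sum. Working out the expression (((7 ⊗ 4) ⊕ (-4 ⊗ 8)) ⊕ ((1 ⊕ 5) ⊗ (9 ⊗ -1))) gives 4.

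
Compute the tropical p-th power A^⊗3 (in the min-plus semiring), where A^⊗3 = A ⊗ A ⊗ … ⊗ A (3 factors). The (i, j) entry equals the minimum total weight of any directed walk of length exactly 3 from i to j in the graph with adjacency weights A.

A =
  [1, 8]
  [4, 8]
A^⊗3 =
  [3, 10]
  [6, 13]

Each entry (A^⊗3)_ij equals the minimum over all length-3 walks i = v_0 → v_1 → … → v_3 = j of Σ_t A[v_t][v_{t+1}]. For example, for (i, j) = (0, 1) we minimise over 4 possible intermediate vertex sequences; the minimum is 10, attained along the walk 0 → 0 → 0 → 1.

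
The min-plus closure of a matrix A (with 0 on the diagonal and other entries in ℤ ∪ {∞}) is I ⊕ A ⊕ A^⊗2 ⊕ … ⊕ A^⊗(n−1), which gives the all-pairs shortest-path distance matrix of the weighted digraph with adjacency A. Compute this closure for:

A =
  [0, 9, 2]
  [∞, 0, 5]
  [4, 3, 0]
Closure =
  [0, 5, 2]
  [9, 0, 5]
  [4, 3, 0]

This is the Floyd-Warshall all-pairs shortest-path computation. For each intermediate vertex k = 0, 1, …, 2, update dist[i][j] ← min(dist[i][j], dist[i][k] + dist[k][j]). The final matrix gives, for each (i, j), the minimum total weight of any directed path from i to j (possibly empty when i = j).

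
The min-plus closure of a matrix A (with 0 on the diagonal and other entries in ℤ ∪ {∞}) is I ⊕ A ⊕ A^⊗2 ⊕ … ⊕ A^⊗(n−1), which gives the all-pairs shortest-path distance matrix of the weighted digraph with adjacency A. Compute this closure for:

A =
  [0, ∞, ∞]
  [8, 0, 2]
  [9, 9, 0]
Closure =
  [0, ∞, ∞]
  [8, 0, 2]
  [9, 9, 0]

This is the Floyd-Warshall all-pairs shortest-path computation. For each intermediate vertex k = 0, 1, …, 2, update dist[i][j] ← min(dist[i][j], dist[i][k] + dist[k][j]). The final matrix gives, for each (i, j), the minimum total weight of any directed path from i to j (possibly empty when i = j).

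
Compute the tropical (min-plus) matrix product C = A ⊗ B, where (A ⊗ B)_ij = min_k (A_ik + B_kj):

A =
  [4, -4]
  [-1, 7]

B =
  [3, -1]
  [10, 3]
A ⊗ B =
  [6, -1]
  [2, -2]

Apply the min-plus product entry-by-entry:
  C[0][0] = min over k of (A[0][0] + B[0][0] = 4 + 3 = 7, A[0][1] + B[1][0] = -4 + 10 = 6) = 6 (attained at k = 1)
  C[0][1] = min over k of (A[0][0] + B[0][1] = 4 + -1 = 3, A[0][1] + B[1][1] = -4 + 3 = -1) = -1 (attained at k = 1)
  C[1][0] = min over k of (A[1][0] + B[0][0] = -1 + 3 = 2, A[1][1] + B[1][0] = 7 + 10 = 17) = 2 (attained at k = 0)
  C[1][1] = min over k of (A[1][0] + B[0][1] = -1 + -1 = -2, A[1][1] + B[1][1] = 7 + 3 = 10) = -2 (attained at k = 0)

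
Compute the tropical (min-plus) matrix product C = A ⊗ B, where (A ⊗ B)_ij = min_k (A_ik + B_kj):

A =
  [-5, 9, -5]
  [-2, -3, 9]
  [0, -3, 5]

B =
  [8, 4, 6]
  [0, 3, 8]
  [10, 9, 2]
A ⊗ B =
  [3, -1, -3]
  [-3, 0, 4]
  [-3, 0, 5]

Apply the min-plus product entry-by-entry:
  C[0][0] = min over k of (A[0][0] + B[0][0] = -5 + 8 = 3, A[0][1] + B[1][0] = 9 + 0 = 9, A[0][2] + B[2][0] = -5 + 10 = 5) = 3 (attained at k = 0)
  C[0][1] = min over k of (A[0][0] + B[0][1] = -5 + 4 = -1, A[0][1] + B[1][1] = 9 + 3 = 12, A[0][2] + B[2][1] = -5 + 9 = 4) = -1 (attained at k = 0)
  C[0][2] = min over k of (A[0][0] + B[0][2] = -5 + 6 = 1, A[0][1] + B[1][2] = 9 + 8 = 17, A[0][2] + B[2][2] = -5 + 2 = -3) = -3 (attained at k = 2)
  C[1][0] = min over k of (A[1][0] + B[0][0] = -2 + 8 = 6, A[1][1] + B[1][0] = -3 + 0 = -3, A[1][2] + B[2][0] = 9 + 10 = 19) = -3 (attained at k = 1)
  C[1][1] = min over k of (A[1][0] + B[0][1] = -2 + 4 = 2, A[1][1] + B[1][1] = -3 + 3 = 0, A[1][2] + B[2][1] = 9 + 9 = 18) = 0 (attained at k = 1)
  C[1][2] = min over k of (A[1][0] + B[0][2] = -2 + 6 = 4, A[1][1] + B[1][2] = -3 + 8 = 5, A[1][2] + B[2][2] = 9 + 2 = 11) = 4 (attained at k = 0)
  C[2][0] = min over k of (A[2][0] + B[0][0] = 0 + 8 = 8, A[2][1] + B[1][0] = -3 + 0 = -3, A[2][2] + B[2][0] = 5 + 10 = 15) = -3 (attained at k = 1)
  C[2][1] = min over k of (A[2][0] + B[0][1] = 0 + 4 = 4, A[2][1] + B[1][1] = -3 + 3 = 0, A[2][2] + B[2][1] = 5 + 9 = 14) = 0 (attained at k = 1)
  C[2][2] = min over k of (A[2][0] + B[0][2] = 0 + 6 = 6, A[2][1] + B[1][2] = -3 + 8 = 5, A[2][2] + B[2][2] = 5 + 2 = 7) = 5 (attained at k = 1)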